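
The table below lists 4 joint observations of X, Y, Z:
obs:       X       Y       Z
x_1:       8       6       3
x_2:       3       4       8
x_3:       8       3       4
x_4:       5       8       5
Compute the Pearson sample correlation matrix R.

Step 1 — column means:
  mean(X) = (8 + 3 + 8 + 5) / 4 = 24/4 = 6
  mean(Y) = (6 + 4 + 3 + 8) / 4 = 21/4 = 5.25
  mean(Z) = (3 + 8 + 4 + 5) / 4 = 20/4 = 5

Step 2 — sample variances and covariances s[i,j] = (1/(n-1)) · Σ_k (x_{k,i} - mean_i) · (x_{k,j} - mean_j), with n-1 = 3:
  s[X,X] = ((2)·(2) + (-3)·(-3) + (2)·(2) + (-1)·(-1)) / 3 = 18/3 = 6
  s[X,Y] = ((2)·(0.75) + (-3)·(-1.25) + (2)·(-2.25) + (-1)·(2.75)) / 3 = -2/3 = -0.6667
  s[X,Z] = ((2)·(-2) + (-3)·(3) + (2)·(-1) + (-1)·(0)) / 3 = -15/3 = -5
  s[Y,Y] = ((0.75)·(0.75) + (-1.25)·(-1.25) + (-2.25)·(-2.25) + (2.75)·(2.75)) / 3 = 14.75/3 = 4.9167
  s[Y,Z] = ((0.75)·(-2) + (-1.25)·(3) + (-2.25)·(-1) + (2.75)·(0)) / 3 = -3/3 = -1
  s[Z,Z] = ((-2)·(-2) + (3)·(3) + (-1)·(-1) + (0)·(0)) / 3 = 14/3 = 4.6667
  Sample standard deviations s_i = √(s[i,i]):
  s(X) = √(6) = 2.4495
  s(Y) = √(4.9167) = 2.2174
  s(Z) = √(4.6667) = 2.1602

Step 3 — r_{ij} = s_{ij} / (s_i · s_j):
  r[X,X] = 1 (diagonal).
  r[X,Y] = -0.6667 / (2.4495 · 2.2174) = -0.6667 / 5.4314 = -0.1227
  r[X,Z] = -5 / (2.4495 · 2.1602) = -5 / 5.2915 = -0.9449
  r[Y,Y] = 1 (diagonal).
  r[Y,Z] = -1 / (2.2174 · 2.1602) = -1 / 4.79 = -0.2088
  r[Z,Z] = 1 (diagonal).

R is symmetric with unit diagonal. Assembling:

R = [[1, -0.1227, -0.9449],
 [-0.1227, 1, -0.2088],
 [-0.9449, -0.2088, 1]]


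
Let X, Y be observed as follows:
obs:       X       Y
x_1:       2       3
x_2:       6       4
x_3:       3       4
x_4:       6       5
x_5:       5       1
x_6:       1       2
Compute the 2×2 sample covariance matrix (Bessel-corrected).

Step 1 — column means:
  mean(X) = (2 + 6 + 3 + 6 + 5 + 1) / 6 = 23/6 = 3.8333
  mean(Y) = (3 + 4 + 4 + 5 + 1 + 2) / 6 = 19/6 = 3.1667

Step 2 — sample covariance S[i,j] = (1/(n-1)) · Σ_k (x_{k,i} - mean_i) · (x_{k,j} - mean_j), with n-1 = 5.
  S[X,X] = ((-1.8333)·(-1.8333) + (2.1667)·(2.1667) + (-0.8333)·(-0.8333) + (2.1667)·(2.1667) + (1.1667)·(1.1667) + (-2.8333)·(-2.8333)) / 5 = 22.8333/5 = 4.5667
  S[X,Y] = ((-1.8333)·(-0.1667) + (2.1667)·(0.8333) + (-0.8333)·(0.8333) + (2.1667)·(1.8333) + (1.1667)·(-2.1667) + (-2.8333)·(-1.1667)) / 5 = 6.1667/5 = 1.2333
  S[Y,Y] = ((-0.1667)·(-0.1667) + (0.8333)·(0.8333) + (0.8333)·(0.8333) + (1.8333)·(1.8333) + (-2.1667)·(-2.1667) + (-1.1667)·(-1.1667)) / 5 = 10.8333/5 = 2.1667

S is symmetric (S[j,i] = S[i,j]). Assembling:

S = [[4.5667, 1.2333],
 [1.2333, 2.1667]]


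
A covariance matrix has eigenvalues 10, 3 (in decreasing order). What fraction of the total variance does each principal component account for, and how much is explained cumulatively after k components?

Step 1 — total variance = trace(Sigma) = Σ λ_i = 10 + 3 = 13.

Step 2 — fraction explained by component i = λ_i / Σ λ:
  PC1: 10/13 = 0.7692
  PC2: 3/13 = 0.2308

Step 3 — cumulative fraction after k components = (λ_1 + ... + λ_k) / Σ λ:
  k = 1: 10/13 = 0.7692
  k = 2: (10 + 3)/13 = 13/13 = 1

Summary (fraction, with percent):

explained: PC1 0.7692 (76.92%), PC2 0.2308 (23.08%);  cumulative: 0.7692, 1


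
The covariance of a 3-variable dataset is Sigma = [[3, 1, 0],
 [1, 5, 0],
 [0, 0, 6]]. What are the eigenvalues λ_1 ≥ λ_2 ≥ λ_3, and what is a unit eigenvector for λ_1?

Step 1 — characteristic polynomial p(λ) = det(λI - Sigma) = λ³ - tr·λ² + c_1·λ - det, where tr = trace, c_1 = sum of the principal 2×2 minors, det = det(Sigma):
  tr = 3 + 5 + 6 = 14,
  c_1 = (3·5 - (1)²) + (3·6 - (0)²) + (5·6 - (0)²) = 14 + 18 + 30 = 62,
  det = 3·(5·6 - (0)²) - (1)·((1)·6 - (0)·(0)) + (0)·((1)·(0) - 5·(0)) = 3·(30) - (1)·(6) + (0)·(0) = 84.
  So p(λ) = λ³ - 14λ² + 62λ - 84.
Step 2 — look for an integer root (rational root theorem: any rational root is an integer divisor of 84). Testing λ = 6:
  p(6) = 216 - 504 + 372 - 84 = 0  ✓
  Dividing out (λ - 6): p(λ) = (λ - 6)(λ² - 8λ + 14).
Step 3 — remaining eigenvalues from the quadratic λ² - 8λ + 14 = 0:
  Δ = 8² - 4·14 = 64 - 56 = 8,  λ = (8 ± √8)/2 = (8 ± 2.8284)/2 ≈ 5.4142 or 2.5858.
  Sorted: λ_1 = 6,  λ_2 = 5.4142,  λ_3 = 2.5858  (check: sum = 14 = tr ✓).

Step 4 — unit eigenvector for λ_1 = 6: v spans the null space of (Sigma - λ_1 I), whose rows are
  r_1 = (-3, 1, 0),  r_2 = (1, -1, 0),  r_3 = (0, 0, 0).
  v is orthogonal to every row, so take v ∝ r_1 × r_2 = ((1)·(0) - (0)·(-1), (0)·(1) - (-3)·(0), (-3)·(-1) - (1)·(1)) = (0, 0, 2).
  Rescale (divide by 2): u = (0, 0, 1).
  ||u|| = √((0)² + (0)² + (1)²) = √(1) = 1,  v_1 = u/||u|| ≈ (0, 0, 1) (||v_1|| = 1).

λ_1 = 6,  λ_2 = 5.4142,  λ_3 = 2.5858;  v_1 ≈ (0, 0, 1)


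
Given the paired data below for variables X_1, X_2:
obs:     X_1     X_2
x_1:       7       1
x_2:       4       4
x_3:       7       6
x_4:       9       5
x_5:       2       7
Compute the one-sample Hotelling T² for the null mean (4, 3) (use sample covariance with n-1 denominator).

Step 1 — sample mean vector:
  mean(X_1) = (7 + 4 + 7 + 9 + 2) / 5 = 29/5 = 5.8
  mean(X_2) = (1 + 4 + 6 + 5 + 7) / 5 = 23/5 = 4.6
  x̄ = (5.8, 4.6),  deviation x̄ - mu_0 = (5.8, 4.6) - (4, 3) = (1.8, 1.6).

Step 2 — sample covariance matrix, S[i,j] = (1/(n-1)) · Σ_k (x_{k,i} - mean_i) · (x_{k,j} - mean_j), divisor n-1 = 4:
  S[X_1,X_1] = ((1.2)·(1.2) + (-1.8)·(-1.8) + (1.2)·(1.2) + (3.2)·(3.2) + (-3.8)·(-3.8)) / 4 = 30.8/4 = 7.7
  S[X_1,X_2] = ((1.2)·(-3.6) + (-1.8)·(-0.6) + (1.2)·(1.4) + (3.2)·(0.4) + (-3.8)·(2.4)) / 4 = -9.4/4 = -2.35
  S[X_2,X_2] = ((-3.6)·(-3.6) + (-0.6)·(-0.6) + (1.4)·(1.4) + (0.4)·(0.4) + (2.4)·(2.4)) / 4 = 21.2/4 = 5.3
  S = [[7.7, -2.35],
 [-2.35, 5.3]].

Step 3 — invert S. det(S) = 7.7·5.3 - (-2.35)² = 35.2875.
  S^{-1} = (1/det) · [[d, -b], [-b, a]] = [[0.1502, 0.0666],
 [0.0666, 0.2182]].

Step 4 — quadratic form (x̄ - mu_0)^T · S^{-1} · (x̄ - mu_0):
  S^{-1} · (x̄ - mu_0) = (0.3769, 0.469),
  (x̄ - mu_0)^T · [...] = (1.8)·(0.3769) + (1.6)·(0.469) = 1.4288.

Step 5 — scale by n: T² = 5 · 1.4288 = 7.1442.

T² ≈ 7.1442


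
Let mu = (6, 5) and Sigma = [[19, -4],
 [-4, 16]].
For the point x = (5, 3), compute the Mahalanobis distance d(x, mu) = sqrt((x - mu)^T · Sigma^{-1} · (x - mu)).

Step 1 — centre the observation: (x - mu) = (-1, -2).

Step 2 — invert Sigma. det(Sigma) = 19·16 - (-4)² = 288.
  Sigma^{-1} = (1/det) · [[d, -b], [-b, a]] = [[0.0556, 0.0139],
 [0.0139, 0.066]].

Step 3 — form the quadratic (x - mu)^T · Sigma^{-1} · (x - mu):
  Sigma^{-1} · (x - mu) = (-0.0833, -0.1458).
  (x - mu)^T · [Sigma^{-1} · (x - mu)] = (-1)·(-0.0833) + (-2)·(-0.1458) = 0.375.

Step 4 — take square root: d = √(0.375) ≈ 0.6124.

d(x, mu) = √(0.375) ≈ 0.6124


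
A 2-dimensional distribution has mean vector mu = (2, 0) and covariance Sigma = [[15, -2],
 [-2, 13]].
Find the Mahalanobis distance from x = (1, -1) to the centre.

Step 1 — centre the observation: (x - mu) = (-1, -1).

Step 2 — invert Sigma. det(Sigma) = 15·13 - (-2)² = 191.
  Sigma^{-1} = (1/det) · [[d, -b], [-b, a]] = [[0.0681, 0.0105],
 [0.0105, 0.0785]].

Step 3 — form the quadratic (x - mu)^T · Sigma^{-1} · (x - mu):
  Sigma^{-1} · (x - mu) = (-0.0785, -0.089).
  (x - mu)^T · [Sigma^{-1} · (x - mu)] = (-1)·(-0.0785) + (-1)·(-0.089) = 0.1675.

Step 4 — take square root: d = √(0.1675) ≈ 0.4093.

d(x, mu) = √(0.1675) ≈ 0.4093


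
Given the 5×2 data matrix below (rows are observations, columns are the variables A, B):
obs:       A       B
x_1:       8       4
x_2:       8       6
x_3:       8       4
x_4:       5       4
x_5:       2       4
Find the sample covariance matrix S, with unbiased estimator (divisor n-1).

Step 1 — column means:
  mean(A) = (8 + 8 + 8 + 5 + 2) / 5 = 31/5 = 6.2
  mean(B) = (4 + 6 + 4 + 4 + 4) / 5 = 22/5 = 4.4

Step 2 — sample covariance S[i,j] = (1/(n-1)) · Σ_k (x_{k,i} - mean_i) · (x_{k,j} - mean_j), with n-1 = 4.
  S[A,A] = ((1.8)·(1.8) + (1.8)·(1.8) + (1.8)·(1.8) + (-1.2)·(-1.2) + (-4.2)·(-4.2)) / 4 = 28.8/4 = 7.2
  S[A,B] = ((1.8)·(-0.4) + (1.8)·(1.6) + (1.8)·(-0.4) + (-1.2)·(-0.4) + (-4.2)·(-0.4)) / 4 = 3.6/4 = 0.9
  S[B,B] = ((-0.4)·(-0.4) + (1.6)·(1.6) + (-0.4)·(-0.4) + (-0.4)·(-0.4) + (-0.4)·(-0.4)) / 4 = 3.2/4 = 0.8

S is symmetric (S[j,i] = S[i,j]). Assembling:

S = [[7.2, 0.9],
 [0.9, 0.8]]


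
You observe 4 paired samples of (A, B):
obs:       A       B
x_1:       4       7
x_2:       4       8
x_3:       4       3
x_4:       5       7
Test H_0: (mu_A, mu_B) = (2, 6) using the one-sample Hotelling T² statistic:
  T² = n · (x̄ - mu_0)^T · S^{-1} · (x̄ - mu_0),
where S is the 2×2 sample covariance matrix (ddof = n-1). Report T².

Step 1 — sample mean vector:
  mean(A) = (4 + 4 + 4 + 5) / 4 = 17/4 = 4.25
  mean(B) = (7 + 8 + 3 + 7) / 4 = 25/4 = 6.25
  x̄ = (4.25, 6.25),  deviation x̄ - mu_0 = (4.25, 6.25) - (2, 6) = (2.25, 0.25).

Step 2 — sample covariance matrix, S[i,j] = (1/(n-1)) · Σ_k (x_{k,i} - mean_i) · (x_{k,j} - mean_j), divisor n-1 = 3:
  S[A,A] = ((-0.25)·(-0.25) + (-0.25)·(-0.25) + (-0.25)·(-0.25) + (0.75)·(0.75)) / 3 = 0.75/3 = 0.25
  S[A,B] = ((-0.25)·(0.75) + (-0.25)·(1.75) + (-0.25)·(-3.25) + (0.75)·(0.75)) / 3 = 0.75/3 = 0.25
  S[B,B] = ((0.75)·(0.75) + (1.75)·(1.75) + (-3.25)·(-3.25) + (0.75)·(0.75)) / 3 = 14.75/3 = 4.9167
  S = [[0.25, 0.25],
 [0.25, 4.9167]].

Step 3 — invert S. det(S) = 0.25·4.9167 - (0.25)² = 1.1667.
  S^{-1} = (1/det) · [[d, -b], [-b, a]] = [[4.2143, -0.2143],
 [-0.2143, 0.2143]].

Step 4 — quadratic form (x̄ - mu_0)^T · S^{-1} · (x̄ - mu_0):
  S^{-1} · (x̄ - mu_0) = (9.4286, -0.4286),
  (x̄ - mu_0)^T · [...] = (2.25)·(9.4286) + (0.25)·(-0.4286) = 21.1071.

Step 5 — scale by n: T² = 4 · 21.1071 = 84.4286.

T² ≈ 84.4286


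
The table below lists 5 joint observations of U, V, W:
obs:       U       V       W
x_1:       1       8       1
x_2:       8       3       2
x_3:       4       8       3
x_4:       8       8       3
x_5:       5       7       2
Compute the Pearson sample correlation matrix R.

Step 1 — column means:
  mean(U) = (1 + 8 + 4 + 8 + 5) / 5 = 26/5 = 5.2
  mean(V) = (8 + 3 + 8 + 8 + 7) / 5 = 34/5 = 6.8
  mean(W) = (1 + 2 + 3 + 3 + 2) / 5 = 11/5 = 2.2

Step 2 — sample variances and covariances s[i,j] = (1/(n-1)) · Σ_k (x_{k,i} - mean_i) · (x_{k,j} - mean_j), with n-1 = 4:
  s[U,U] = ((-4.2)·(-4.2) + (2.8)·(2.8) + (-1.2)·(-1.2) + (2.8)·(2.8) + (-0.2)·(-0.2)) / 4 = 34.8/4 = 8.7
  s[U,V] = ((-4.2)·(1.2) + (2.8)·(-3.8) + (-1.2)·(1.2) + (2.8)·(1.2) + (-0.2)·(0.2)) / 4 = -13.8/4 = -3.45
  s[U,W] = ((-4.2)·(-1.2) + (2.8)·(-0.2) + (-1.2)·(0.8) + (2.8)·(0.8) + (-0.2)·(-0.2)) / 4 = 5.8/4 = 1.45
  s[V,V] = ((1.2)·(1.2) + (-3.8)·(-3.8) + (1.2)·(1.2) + (1.2)·(1.2) + (0.2)·(0.2)) / 4 = 18.8/4 = 4.7
  s[V,W] = ((1.2)·(-1.2) + (-3.8)·(-0.2) + (1.2)·(0.8) + (1.2)·(0.8) + (0.2)·(-0.2)) / 4 = 1.2/4 = 0.3
  s[W,W] = ((-1.2)·(-1.2) + (-0.2)·(-0.2) + (0.8)·(0.8) + (0.8)·(0.8) + (-0.2)·(-0.2)) / 4 = 2.8/4 = 0.7
  Sample standard deviations s_i = √(s[i,i]):
  s(U) = √(8.7) = 2.9496
  s(V) = √(4.7) = 2.1679
  s(W) = √(0.7) = 0.8367

Step 3 — r_{ij} = s_{ij} / (s_i · s_j):
  r[U,U] = 1 (diagonal).
  r[U,V] = -3.45 / (2.9496 · 2.1679) = -3.45 / 6.3945 = -0.5395
  r[U,W] = 1.45 / (2.9496 · 0.8367) = 1.45 / 2.4678 = 0.5876
  r[V,V] = 1 (diagonal).
  r[V,W] = 0.3 / (2.1679 · 0.8367) = 0.3 / 1.8138 = 0.1654
  r[W,W] = 1 (diagonal).

R is symmetric with unit diagonal. Assembling:

R = [[1, -0.5395, 0.5876],
 [-0.5395, 1, 0.1654],
 [0.5876, 0.1654, 1]]


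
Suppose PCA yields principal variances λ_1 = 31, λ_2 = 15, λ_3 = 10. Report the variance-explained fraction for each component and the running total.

Step 1 — total variance = trace(Sigma) = Σ λ_i = 31 + 15 + 10 = 56.

Step 2 — fraction explained by component i = λ_i / Σ λ:
  PC1: 31/56 = 0.5536
  PC2: 15/56 = 0.2679
  PC3: 10/56 = 0.1786

Step 3 — cumulative fraction after k components = (λ_1 + ... + λ_k) / Σ λ:
  k = 1: 31/56 = 0.5536
  k = 2: (31 + 15)/56 = 46/56 = 0.8214
  k = 3: (31 + 15 + 10)/56 = 56/56 = 1

Summary (fraction, with percent):

explained: PC1 0.5536 (55.36%), PC2 0.2679 (26.79%), PC3 0.1786 (17.86%);  cumulative: 0.5536, 0.8214, 1


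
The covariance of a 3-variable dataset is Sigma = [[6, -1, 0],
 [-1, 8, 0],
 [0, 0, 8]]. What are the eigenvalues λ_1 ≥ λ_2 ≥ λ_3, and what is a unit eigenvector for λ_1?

Step 1 — characteristic polynomial p(λ) = det(λI - Sigma) = λ³ - tr·λ² + c_1·λ - det, where tr = trace, c_1 = sum of the principal 2×2 minors, det = det(Sigma):
  tr = 6 + 8 + 8 = 22,
  c_1 = (6·8 - (-1)²) + (6·8 - (0)²) + (8·8 - (0)²) = 47 + 48 + 64 = 159,
  det = 6·(8·8 - (0)²) - (-1)·((-1)·8 - (0)·(0)) + (0)·((-1)·(0) - 8·(0)) = 6·(64) - (-1)·(-8) + (0)·(0) = 376.
  So p(λ) = λ³ - 22λ² + 159λ - 376.
Step 2 — look for an integer root (rational root theorem: any rational root is an integer divisor of 376). Testing λ = 8:
  p(8) = 512 - 1408 + 1272 - 376 = 0  ✓
  Dividing out (λ - 8): p(λ) = (λ - 8)(λ² - 14λ + 47).
Step 3 — remaining eigenvalues from the quadratic λ² - 14λ + 47 = 0:
  Δ = 14² - 4·47 = 196 - 188 = 8,  λ = (14 ± √8)/2 = (14 ± 2.8284)/2 ≈ 8.4142 or 5.5858.
  Sorted: λ_1 = 8.4142,  λ_2 = 8,  λ_3 = 5.5858  (check: sum = 22 = tr ✓).

Step 4 — unit eigenvector for λ_1 ≈ 8.4142: v spans the null space of (Sigma - λ_1 I), whose rows are
  r_1 = (-2.4142, -1, 0),  r_2 = (-1, -0.4142, 0),  r_3 = (0, 0, -0.4142).
  v is orthogonal to every row, so take v ∝ r_1 × r_3 = ((-1)·(-0.4142) - (0)·(0), (0)·(0) - (-2.4142)·(-0.4142), (-2.4142)·(0) - (-1)·(0)) ≈ (0.4142, -1, 0).
  Let u = (0.4142, -1, 0).
  ||u|| = √((0.4142)² + (-1)² + (0)²) = √(1.1716) ≈ 1.0824,  v_1 = u/||u|| ≈ (0.3827, -0.9239, 0) (||v_1|| = 1).

λ_1 = 8.4142,  λ_2 = 8,  λ_3 = 5.5858;  v_1 ≈ (0.3827, -0.9239, 0)


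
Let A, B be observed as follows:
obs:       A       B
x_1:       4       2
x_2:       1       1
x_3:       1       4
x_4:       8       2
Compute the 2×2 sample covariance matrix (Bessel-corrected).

Step 1 — column means:
  mean(A) = (4 + 1 + 1 + 8) / 4 = 14/4 = 3.5
  mean(B) = (2 + 1 + 4 + 2) / 4 = 9/4 = 2.25

Step 2 — sample covariance S[i,j] = (1/(n-1)) · Σ_k (x_{k,i} - mean_i) · (x_{k,j} - mean_j), with n-1 = 3.
  S[A,A] = ((0.5)·(0.5) + (-2.5)·(-2.5) + (-2.5)·(-2.5) + (4.5)·(4.5)) / 3 = 33/3 = 11
  S[A,B] = ((0.5)·(-0.25) + (-2.5)·(-1.25) + (-2.5)·(1.75) + (4.5)·(-0.25)) / 3 = -2.5/3 = -0.8333
  S[B,B] = ((-0.25)·(-0.25) + (-1.25)·(-1.25) + (1.75)·(1.75) + (-0.25)·(-0.25)) / 3 = 4.75/3 = 1.5833

S is symmetric (S[j,i] = S[i,j]). Assembling:

S = [[11, -0.8333],
 [-0.8333, 1.5833]]


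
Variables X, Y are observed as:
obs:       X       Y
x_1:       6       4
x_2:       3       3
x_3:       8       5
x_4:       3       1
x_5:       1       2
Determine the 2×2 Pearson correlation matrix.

Step 1 — column means:
  mean(X) = (6 + 3 + 8 + 3 + 1) / 5 = 21/5 = 4.2
  mean(Y) = (4 + 3 + 5 + 1 + 2) / 5 = 15/5 = 3

Step 2 — sample variances and covariances s[i,j] = (1/(n-1)) · Σ_k (x_{k,i} - mean_i) · (x_{k,j} - mean_j), with n-1 = 4:
  s[X,X] = ((1.8)·(1.8) + (-1.2)·(-1.2) + (3.8)·(3.8) + (-1.2)·(-1.2) + (-3.2)·(-3.2)) / 4 = 30.8/4 = 7.7
  s[X,Y] = ((1.8)·(1) + (-1.2)·(0) + (3.8)·(2) + (-1.2)·(-2) + (-3.2)·(-1)) / 4 = 15/4 = 3.75
  s[Y,Y] = ((1)·(1) + (0)·(0) + (2)·(2) + (-2)·(-2) + (-1)·(-1)) / 4 = 10/4 = 2.5
  Sample standard deviations s_i = √(s[i,i]):
  s(X) = √(7.7) = 2.7749
  s(Y) = √(2.5) = 1.5811

Step 3 — r_{ij} = s_{ij} / (s_i · s_j):
  r[X,X] = 1 (diagonal).
  r[X,Y] = 3.75 / (2.7749 · 1.5811) = 3.75 / 4.3875 = 0.8547
  r[Y,Y] = 1 (diagonal).

R is symmetric with unit diagonal. Assembling:

R = [[1, 0.8547],
 [0.8547, 1]]


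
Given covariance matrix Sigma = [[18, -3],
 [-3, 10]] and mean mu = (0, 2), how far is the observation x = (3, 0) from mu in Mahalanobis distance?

Step 1 — centre the observation: (x - mu) = (3, -2).

Step 2 — invert Sigma. det(Sigma) = 18·10 - (-3)² = 171.
  Sigma^{-1} = (1/det) · [[d, -b], [-b, a]] = [[0.0585, 0.0175],
 [0.0175, 0.1053]].

Step 3 — form the quadratic (x - mu)^T · Sigma^{-1} · (x - mu):
  Sigma^{-1} · (x - mu) = (0.1404, -0.1579).
  (x - mu)^T · [Sigma^{-1} · (x - mu)] = (3)·(0.1404) + (-2)·(-0.1579) = 0.7368.

Step 4 — take square root: d = √(0.7368) ≈ 0.8584.

d(x, mu) = √(0.7368) ≈ 0.8584


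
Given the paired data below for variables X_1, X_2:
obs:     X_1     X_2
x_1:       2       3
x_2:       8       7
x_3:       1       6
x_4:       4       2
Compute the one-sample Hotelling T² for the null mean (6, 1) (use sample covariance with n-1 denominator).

Step 1 — sample mean vector:
  mean(X_1) = (2 + 8 + 1 + 4) / 4 = 15/4 = 3.75
  mean(X_2) = (3 + 7 + 6 + 2) / 4 = 18/4 = 4.5
  x̄ = (3.75, 4.5),  deviation x̄ - mu_0 = (3.75, 4.5) - (6, 1) = (-2.25, 3.5).

Step 2 — sample covariance matrix, S[i,j] = (1/(n-1)) · Σ_k (x_{k,i} - mean_i) · (x_{k,j} - mean_j), divisor n-1 = 3:
  S[X_1,X_1] = ((-1.75)·(-1.75) + (4.25)·(4.25) + (-2.75)·(-2.75) + (0.25)·(0.25)) / 3 = 28.75/3 = 9.5833
  S[X_1,X_2] = ((-1.75)·(-1.5) + (4.25)·(2.5) + (-2.75)·(1.5) + (0.25)·(-2.5)) / 3 = 8.5/3 = 2.8333
  S[X_2,X_2] = ((-1.5)·(-1.5) + (2.5)·(2.5) + (1.5)·(1.5) + (-2.5)·(-2.5)) / 3 = 17/3 = 5.6667
  S = [[9.5833, 2.8333],
 [2.8333, 5.6667]].

Step 3 — invert S. det(S) = 9.5833·5.6667 - (2.8333)² = 46.2778.
  S^{-1} = (1/det) · [[d, -b], [-b, a]] = [[0.1224, -0.0612],
 [-0.0612, 0.2071]].

Step 4 — quadratic form (x̄ - mu_0)^T · S^{-1} · (x̄ - mu_0):
  S^{-1} · (x̄ - mu_0) = (-0.4898, 0.8625),
  (x̄ - mu_0)^T · [...] = (-2.25)·(-0.4898) + (3.5)·(0.8625) = 4.1209.

Step 5 — scale by n: T² = 4 · 4.1209 = 16.4838.

T² ≈ 16.4838


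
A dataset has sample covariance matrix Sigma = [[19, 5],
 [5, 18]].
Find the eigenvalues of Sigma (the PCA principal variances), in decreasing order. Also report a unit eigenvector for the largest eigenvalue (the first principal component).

Step 1 — characteristic polynomial of 2×2 Sigma:
  det(Sigma - λI) = λ² - trace · λ + det = 0.
  trace = 19 + 18 = 37, det = 19·18 - (5)² = 317.
Step 2 — discriminant:
  Δ = trace² - 4·det = 1369 - 1268 = 101.
Step 3 — eigenvalues:
  λ = (trace ± √Δ)/2 = (37 ± 10.0499)/2,
  λ_1 = 23.5249,  λ_2 = 13.4751.

Step 4 — unit eigenvector for λ_1: solve (Sigma - λ_1 I)v = 0. First row:
  (19 - 23.5249)·v_x + (5)·v_y = 0, i.e. (-4.5249)·v_x + (5)·v_y = 0,
  so v ∝ (b, λ_1 - a) = (5, 4.5249) = u.
  ||u|| = √((5)² + (4.5249)²) = √(45.4751) ≈ 6.7435,
  v_1 = u/||u|| ≈ (0.7415, 0.671) (||v_1|| = 1).

λ_1 = 23.5249,  λ_2 = 13.4751;  v_1 ≈ (0.7415, 0.671)


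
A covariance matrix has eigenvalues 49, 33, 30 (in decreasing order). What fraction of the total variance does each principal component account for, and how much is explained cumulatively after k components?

Step 1 — total variance = trace(Sigma) = Σ λ_i = 49 + 33 + 30 = 112.

Step 2 — fraction explained by component i = λ_i / Σ λ:
  PC1: 49/112 = 0.4375
  PC2: 33/112 = 0.2946
  PC3: 30/112 = 0.2679

Step 3 — cumulative fraction after k components = (λ_1 + ... + λ_k) / Σ λ:
  k = 1: 49/112 = 0.4375
  k = 2: (49 + 33)/112 = 82/112 = 0.7321
  k = 3: (49 + 33 + 30)/112 = 112/112 = 1

Summary (fraction, with percent):

explained: PC1 0.4375 (43.75%), PC2 0.2946 (29.46%), PC3 0.2679 (26.79%);  cumulative: 0.4375, 0.7321, 1


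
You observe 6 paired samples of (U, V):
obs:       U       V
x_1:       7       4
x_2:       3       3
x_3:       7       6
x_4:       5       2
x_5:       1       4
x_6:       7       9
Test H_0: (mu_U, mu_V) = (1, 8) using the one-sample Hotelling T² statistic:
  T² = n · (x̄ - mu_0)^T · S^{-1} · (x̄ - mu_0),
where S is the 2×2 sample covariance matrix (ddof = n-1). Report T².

Step 1 — sample mean vector:
  mean(U) = (7 + 3 + 7 + 5 + 1 + 7) / 6 = 30/6 = 5
  mean(V) = (4 + 3 + 6 + 2 + 4 + 9) / 6 = 28/6 = 4.6667
  x̄ = (5, 4.6667),  deviation x̄ - mu_0 = (5, 4.6667) - (1, 8) = (4, -3.3333).

Step 2 — sample covariance matrix, S[i,j] = (1/(n-1)) · Σ_k (x_{k,i} - mean_i) · (x_{k,j} - mean_j), divisor n-1 = 5:
  S[U,U] = ((2)·(2) + (-2)·(-2) + (2)·(2) + (0)·(0) + (-4)·(-4) + (2)·(2)) / 5 = 32/5 = 6.4
  S[U,V] = ((2)·(-0.6667) + (-2)·(-1.6667) + (2)·(1.3333) + (0)·(-2.6667) + (-4)·(-0.6667) + (2)·(4.3333)) / 5 = 16/5 = 3.2
  S[V,V] = ((-0.6667)·(-0.6667) + (-1.6667)·(-1.6667) + (1.3333)·(1.3333) + (-2.6667)·(-2.6667) + (-0.6667)·(-0.6667) + (4.3333)·(4.3333)) / 5 = 31.3333/5 = 6.2667
  S = [[6.4, 3.2],
 [3.2, 6.2667]].

Step 3 — invert S. det(S) = 6.4·6.2667 - (3.2)² = 29.8667.
  S^{-1} = (1/det) · [[d, -b], [-b, a]] = [[0.2098, -0.1071],
 [-0.1071, 0.2143]].

Step 4 — quadratic form (x̄ - mu_0)^T · S^{-1} · (x̄ - mu_0):
  S^{-1} · (x̄ - mu_0) = (1.1964, -1.1429),
  (x̄ - mu_0)^T · [...] = (4)·(1.1964) + (-3.3333)·(-1.1429) = 8.5952.

Step 5 — scale by n: T² = 6 · 8.5952 = 51.5714.

T² ≈ 51.5714


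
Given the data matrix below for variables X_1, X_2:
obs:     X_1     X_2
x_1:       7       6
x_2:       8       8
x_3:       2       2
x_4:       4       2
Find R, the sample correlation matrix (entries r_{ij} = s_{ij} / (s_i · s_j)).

Step 1 — column means:
  mean(X_1) = (7 + 8 + 2 + 4) / 4 = 21/4 = 5.25
  mean(X_2) = (6 + 8 + 2 + 2) / 4 = 18/4 = 4.5

Step 2 — sample variances and covariances s[i,j] = (1/(n-1)) · Σ_k (x_{k,i} - mean_i) · (x_{k,j} - mean_j), with n-1 = 3:
  s[X_1,X_1] = ((1.75)·(1.75) + (2.75)·(2.75) + (-3.25)·(-3.25) + (-1.25)·(-1.25)) / 3 = 22.75/3 = 7.5833
  s[X_1,X_2] = ((1.75)·(1.5) + (2.75)·(3.5) + (-3.25)·(-2.5) + (-1.25)·(-2.5)) / 3 = 23.5/3 = 7.8333
  s[X_2,X_2] = ((1.5)·(1.5) + (3.5)·(3.5) + (-2.5)·(-2.5) + (-2.5)·(-2.5)) / 3 = 27/3 = 9
  Sample standard deviations s_i = √(s[i,i]):
  s(X_1) = √(7.5833) = 2.7538
  s(X_2) = √(9) = 3

Step 3 — r_{ij} = s_{ij} / (s_i · s_j):
  r[X_1,X_1] = 1 (diagonal).
  r[X_1,X_2] = 7.8333 / (2.7538 · 3) = 7.8333 / 8.2614 = 0.9482
  r[X_2,X_2] = 1 (diagonal).

R is symmetric with unit diagonal. Assembling:

R = [[1, 0.9482],
 [0.9482, 1]]


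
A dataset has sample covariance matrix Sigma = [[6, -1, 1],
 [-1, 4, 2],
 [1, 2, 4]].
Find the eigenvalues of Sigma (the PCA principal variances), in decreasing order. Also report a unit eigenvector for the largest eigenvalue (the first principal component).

Step 1 — characteristic polynomial p(λ) = det(λI - Sigma) = λ³ - tr·λ² + c_1·λ - det, where tr = trace, c_1 = sum of the principal 2×2 minors, det = det(Sigma):
  tr = 6 + 4 + 4 = 14,
  c_1 = (6·4 - (-1)²) + (6·4 - (1)²) + (4·4 - (2)²) = 23 + 23 + 12 = 58,
  det = 6·(4·4 - (2)²) - (-1)·((-1)·4 - (2)·(1)) + (1)·((-1)·(2) - 4·(1)) = 6·(12) - (-1)·(-6) + (1)·(-6) = 60.
  So p(λ) = λ³ - 14λ² + 58λ - 60.
Step 2 — look for an integer root (rational root theorem: any rational root is an integer divisor of 60). Testing λ = 6:
  p(6) = 216 - 504 + 348 - 60 = 0  ✓
  Dividing out (λ - 6): p(λ) = (λ - 6)(λ² - 8λ + 10).
Step 3 — remaining eigenvalues from the quadratic λ² - 8λ + 10 = 0:
  Δ = 8² - 4·10 = 64 - 40 = 24,  λ = (8 ± √24)/2 = (8 ± 4.899)/2 ≈ 6.4495 or 1.5505.
  Sorted: λ_1 = 6.4495,  λ_2 = 6,  λ_3 = 1.5505  (check: sum = 14 = tr ✓).

Step 4 — unit eigenvector for λ_1 ≈ 6.4495: v spans the null space of (Sigma - λ_1 I), whose rows are
  r_1 = (-0.4495, -1, 1),  r_2 = (-1, -2.4495, 2),  r_3 = (1, 2, -2.4495).
  v is orthogonal to every row, so take v ∝ r_1 × r_2 = ((-1)·(2) - (1)·(-2.4495), (1)·(-1) - (-0.4495)·(2), (-0.4495)·(-2.4495) - (-1)·(-1)) ≈ (0.4495, -0.101, 0.101).
  Let u = (0.4495, -0.101, 0.101).
  ||u|| = √((0.4495)² + (-0.101)² + (0.101)²) = √(0.2225) ≈ 0.4716,  v_1 = u/||u|| ≈ (0.953, -0.2142, 0.2142) (||v_1|| = 1).

λ_1 = 6.4495,  λ_2 = 6,  λ_3 = 1.5505;  v_1 ≈ (0.953, -0.2142, 0.2142)


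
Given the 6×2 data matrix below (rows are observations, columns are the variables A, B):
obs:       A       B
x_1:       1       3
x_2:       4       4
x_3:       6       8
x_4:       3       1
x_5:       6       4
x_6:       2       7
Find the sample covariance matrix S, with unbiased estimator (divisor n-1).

Step 1 — column means:
  mean(A) = (1 + 4 + 6 + 3 + 6 + 2) / 6 = 22/6 = 3.6667
  mean(B) = (3 + 4 + 8 + 1 + 4 + 7) / 6 = 27/6 = 4.5

Step 2 — sample covariance S[i,j] = (1/(n-1)) · Σ_k (x_{k,i} - mean_i) · (x_{k,j} - mean_j), with n-1 = 5.
  S[A,A] = ((-2.6667)·(-2.6667) + (0.3333)·(0.3333) + (2.3333)·(2.3333) + (-0.6667)·(-0.6667) + (2.3333)·(2.3333) + (-1.6667)·(-1.6667)) / 5 = 21.3333/5 = 4.2667
  S[A,B] = ((-2.6667)·(-1.5) + (0.3333)·(-0.5) + (2.3333)·(3.5) + (-0.6667)·(-3.5) + (2.3333)·(-0.5) + (-1.6667)·(2.5)) / 5 = 9/5 = 1.8
  S[B,B] = ((-1.5)·(-1.5) + (-0.5)·(-0.5) + (3.5)·(3.5) + (-3.5)·(-3.5) + (-0.5)·(-0.5) + (2.5)·(2.5)) / 5 = 33.5/5 = 6.7

S is symmetric (S[j,i] = S[i,j]). Assembling:

S = [[4.2667, 1.8],
 [1.8, 6.7]]


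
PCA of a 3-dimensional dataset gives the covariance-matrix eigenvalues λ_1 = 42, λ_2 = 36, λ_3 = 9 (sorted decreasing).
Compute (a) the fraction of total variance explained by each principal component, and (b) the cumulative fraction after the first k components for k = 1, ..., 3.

Step 1 — total variance = trace(Sigma) = Σ λ_i = 42 + 36 + 9 = 87.

Step 2 — fraction explained by component i = λ_i / Σ λ:
  PC1: 42/87 = 0.4828
  PC2: 36/87 = 0.4138
  PC3: 9/87 = 0.1034

Step 3 — cumulative fraction after k components = (λ_1 + ... + λ_k) / Σ λ:
  k = 1: 42/87 = 0.4828
  k = 2: (42 + 36)/87 = 78/87 = 0.8966
  k = 3: (42 + 36 + 9)/87 = 87/87 = 1

Summary (fraction, with percent):

explained: PC1 0.4828 (48.28%), PC2 0.4138 (41.38%), PC3 0.1034 (10.34%);  cumulative: 0.4828, 0.8966, 1


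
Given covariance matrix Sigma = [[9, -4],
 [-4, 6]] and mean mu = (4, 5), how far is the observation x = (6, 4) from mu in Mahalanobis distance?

Step 1 — centre the observation: (x - mu) = (2, -1).

Step 2 — invert Sigma. det(Sigma) = 9·6 - (-4)² = 38.
  Sigma^{-1} = (1/det) · [[d, -b], [-b, a]] = [[0.1579, 0.1053],
 [0.1053, 0.2368]].

Step 3 — form the quadratic (x - mu)^T · Sigma^{-1} · (x - mu):
  Sigma^{-1} · (x - mu) = (0.2105, -0.0263).
  (x - mu)^T · [Sigma^{-1} · (x - mu)] = (2)·(0.2105) + (-1)·(-0.0263) = 0.4474.

Step 4 — take square root: d = √(0.4474) ≈ 0.6689.

d(x, mu) = √(0.4474) ≈ 0.6689


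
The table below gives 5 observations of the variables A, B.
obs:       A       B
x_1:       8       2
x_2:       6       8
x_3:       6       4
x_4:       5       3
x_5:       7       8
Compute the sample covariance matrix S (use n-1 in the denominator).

Step 1 — column means:
  mean(A) = (8 + 6 + 6 + 5 + 7) / 5 = 32/5 = 6.4
  mean(B) = (2 + 8 + 4 + 3 + 8) / 5 = 25/5 = 5

Step 2 — sample covariance S[i,j] = (1/(n-1)) · Σ_k (x_{k,i} - mean_i) · (x_{k,j} - mean_j), with n-1 = 4.
  S[A,A] = ((1.6)·(1.6) + (-0.4)·(-0.4) + (-0.4)·(-0.4) + (-1.4)·(-1.4) + (0.6)·(0.6)) / 4 = 5.2/4 = 1.3
  S[A,B] = ((1.6)·(-3) + (-0.4)·(3) + (-0.4)·(-1) + (-1.4)·(-2) + (0.6)·(3)) / 4 = -1/4 = -0.25
  S[B,B] = ((-3)·(-3) + (3)·(3) + (-1)·(-1) + (-2)·(-2) + (3)·(3)) / 4 = 32/4 = 8

S is symmetric (S[j,i] = S[i,j]). Assembling:

S = [[1.3, -0.25],
 [-0.25, 8]]


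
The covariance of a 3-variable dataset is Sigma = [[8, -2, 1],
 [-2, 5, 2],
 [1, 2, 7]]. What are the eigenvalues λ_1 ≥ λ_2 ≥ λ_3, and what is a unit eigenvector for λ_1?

Step 1 — characteristic polynomial p(λ) = det(λI - Sigma) = λ³ - tr·λ² + c_1·λ - det, where tr = trace, c_1 = sum of the principal 2×2 minors, det = det(Sigma):
  tr = 8 + 5 + 7 = 20,
  c_1 = (8·5 - (-2)²) + (8·7 - (1)²) + (5·7 - (2)²) = 36 + 55 + 31 = 122,
  det = 8·(5·7 - (2)²) - (-2)·((-2)·7 - (2)·(1)) + (1)·((-2)·(2) - 5·(1)) = 8·(31) - (-2)·(-16) + (1)·(-9) = 207.
  So p(λ) = λ³ - 20λ² + 122λ - 207.
Step 2 — look for an integer root (rational root theorem: any rational root is an integer divisor of 207). Testing λ = 9:
  p(9) = 729 - 1620 + 1098 - 207 = 0  ✓
  Dividing out (λ - 9): p(λ) = (λ - 9)(λ² - 11λ + 23).
Step 3 — remaining eigenvalues from the quadratic λ² - 11λ + 23 = 0:
  Δ = 11² - 4·23 = 121 - 92 = 29,  λ = (11 ± √29)/2 = (11 ± 5.3852)/2 ≈ 8.1926 or 2.8074.
  Sorted: λ_1 = 9,  λ_2 = 8.1926,  λ_3 = 2.8074  (check: sum = 20 = tr ✓).

Step 4 — unit eigenvector for λ_1 = 9: v spans the null space of (Sigma - λ_1 I), whose rows are
  r_1 = (-1, -2, 1),  r_2 = (-2, -4, 2),  r_3 = (1, 2, -2).
  v is orthogonal to every row, so take v ∝ r_1 × r_3 = ((-2)·(-2) - (1)·(2), (1)·(1) - (-1)·(-2), (-1)·(2) - (-2)·(1)) = (2, -1, 0).
  Let u = (2, -1, 0).
  ||u|| = √((2)² + (-1)² + (0)²) = √(5) ≈ 2.2361,  v_1 = u/||u|| ≈ (0.8944, -0.4472, 0) (||v_1|| = 1).

λ_1 = 9,  λ_2 = 8.1926,  λ_3 = 2.8074;  v_1 ≈ (0.8944, -0.4472, 0)


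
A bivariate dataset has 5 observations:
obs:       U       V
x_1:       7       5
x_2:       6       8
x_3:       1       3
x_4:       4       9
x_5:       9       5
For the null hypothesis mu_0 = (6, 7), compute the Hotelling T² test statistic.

Step 1 — sample mean vector:
  mean(U) = (7 + 6 + 1 + 4 + 9) / 5 = 27/5 = 5.4
  mean(V) = (5 + 8 + 3 + 9 + 5) / 5 = 30/5 = 6
  x̄ = (5.4, 6),  deviation x̄ - mu_0 = (5.4, 6) - (6, 7) = (-0.6, -1).

Step 2 — sample covariance matrix, S[i,j] = (1/(n-1)) · Σ_k (x_{k,i} - mean_i) · (x_{k,j} - mean_j), divisor n-1 = 4:
  S[U,U] = ((1.6)·(1.6) + (0.6)·(0.6) + (-4.4)·(-4.4) + (-1.4)·(-1.4) + (3.6)·(3.6)) / 4 = 37.2/4 = 9.3
  S[U,V] = ((1.6)·(-1) + (0.6)·(2) + (-4.4)·(-3) + (-1.4)·(3) + (3.6)·(-1)) / 4 = 5/4 = 1.25
  S[V,V] = ((-1)·(-1) + (2)·(2) + (-3)·(-3) + (3)·(3) + (-1)·(-1)) / 4 = 24/4 = 6
  S = [[9.3, 1.25],
 [1.25, 6]].

Step 3 — invert S. det(S) = 9.3·6 - (1.25)² = 54.2375.
  S^{-1} = (1/det) · [[d, -b], [-b, a]] = [[0.1106, -0.023],
 [-0.023, 0.1715]].

Step 4 — quadratic form (x̄ - mu_0)^T · S^{-1} · (x̄ - mu_0):
  S^{-1} · (x̄ - mu_0) = (-0.0433, -0.1576),
  (x̄ - mu_0)^T · [...] = (-0.6)·(-0.0433) + (-1)·(-0.1576) = 0.1836.

Step 5 — scale by n: T² = 5 · 0.1836 = 0.9182.

T² ≈ 0.9182


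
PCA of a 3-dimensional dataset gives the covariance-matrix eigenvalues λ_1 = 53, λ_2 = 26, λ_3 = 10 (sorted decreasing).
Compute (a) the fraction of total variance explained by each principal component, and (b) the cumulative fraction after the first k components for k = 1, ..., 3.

Step 1 — total variance = trace(Sigma) = Σ λ_i = 53 + 26 + 10 = 89.

Step 2 — fraction explained by component i = λ_i / Σ λ:
  PC1: 53/89 = 0.5955
  PC2: 26/89 = 0.2921
  PC3: 10/89 = 0.1124

Step 3 — cumulative fraction after k components = (λ_1 + ... + λ_k) / Σ λ:
  k = 1: 53/89 = 0.5955
  k = 2: (53 + 26)/89 = 79/89 = 0.8876
  k = 3: (53 + 26 + 10)/89 = 89/89 = 1

Summary (fraction, with percent):

explained: PC1 0.5955 (59.55%), PC2 0.2921 (29.21%), PC3 0.1124 (11.24%);  cumulative: 0.5955, 0.8876, 1


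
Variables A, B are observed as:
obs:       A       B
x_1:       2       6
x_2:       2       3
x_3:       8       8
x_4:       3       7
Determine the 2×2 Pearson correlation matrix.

Step 1 — column means:
  mean(A) = (2 + 2 + 8 + 3) / 4 = 15/4 = 3.75
  mean(B) = (6 + 3 + 8 + 7) / 4 = 24/4 = 6

Step 2 — sample variances and covariances s[i,j] = (1/(n-1)) · Σ_k (x_{k,i} - mean_i) · (x_{k,j} - mean_j), with n-1 = 3:
  s[A,A] = ((-1.75)·(-1.75) + (-1.75)·(-1.75) + (4.25)·(4.25) + (-0.75)·(-0.75)) / 3 = 24.75/3 = 8.25
  s[A,B] = ((-1.75)·(0) + (-1.75)·(-3) + (4.25)·(2) + (-0.75)·(1)) / 3 = 13/3 = 4.3333
  s[B,B] = ((0)·(0) + (-3)·(-3) + (2)·(2) + (1)·(1)) / 3 = 14/3 = 4.6667
  Sample standard deviations s_i = √(s[i,i]):
  s(A) = √(8.25) = 2.8723
  s(B) = √(4.6667) = 2.1602

Step 3 — r_{ij} = s_{ij} / (s_i · s_j):
  r[A,A] = 1 (diagonal).
  r[A,B] = 4.3333 / (2.8723 · 2.1602) = 4.3333 / 6.2048 = 0.6984
  r[B,B] = 1 (diagonal).

R is symmetric with unit diagonal. Assembling:

R = [[1, 0.6984],
 [0.6984, 1]]


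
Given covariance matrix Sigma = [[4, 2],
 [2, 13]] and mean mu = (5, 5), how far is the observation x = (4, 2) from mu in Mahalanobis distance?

Step 1 — centre the observation: (x - mu) = (-1, -3).

Step 2 — invert Sigma. det(Sigma) = 4·13 - (2)² = 48.
  Sigma^{-1} = (1/det) · [[d, -b], [-b, a]] = [[0.2708, -0.0417],
 [-0.0417, 0.0833]].

Step 3 — form the quadratic (x - mu)^T · Sigma^{-1} · (x - mu):
  Sigma^{-1} · (x - mu) = (-0.1458, -0.2083).
  (x - mu)^T · [Sigma^{-1} · (x - mu)] = (-1)·(-0.1458) + (-3)·(-0.2083) = 0.7708.

Step 4 — take square root: d = √(0.7708) ≈ 0.878.

d(x, mu) = √(0.7708) ≈ 0.878


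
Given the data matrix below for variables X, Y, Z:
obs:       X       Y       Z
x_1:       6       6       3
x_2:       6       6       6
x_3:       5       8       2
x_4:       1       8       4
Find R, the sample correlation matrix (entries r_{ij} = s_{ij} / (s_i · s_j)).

Step 1 — column means:
  mean(X) = (6 + 6 + 5 + 1) / 4 = 18/4 = 4.5
  mean(Y) = (6 + 6 + 8 + 8) / 4 = 28/4 = 7
  mean(Z) = (3 + 6 + 2 + 4) / 4 = 15/4 = 3.75

Step 2 — sample variances and covariances s[i,j] = (1/(n-1)) · Σ_k (x_{k,i} - mean_i) · (x_{k,j} - mean_j), with n-1 = 3:
  s[X,X] = ((1.5)·(1.5) + (1.5)·(1.5) + (0.5)·(0.5) + (-3.5)·(-3.5)) / 3 = 17/3 = 5.6667
  s[X,Y] = ((1.5)·(-1) + (1.5)·(-1) + (0.5)·(1) + (-3.5)·(1)) / 3 = -6/3 = -2
  s[X,Z] = ((1.5)·(-0.75) + (1.5)·(2.25) + (0.5)·(-1.75) + (-3.5)·(0.25)) / 3 = 0.5/3 = 0.1667
  s[Y,Y] = ((-1)·(-1) + (-1)·(-1) + (1)·(1) + (1)·(1)) / 3 = 4/3 = 1.3333
  s[Y,Z] = ((-1)·(-0.75) + (-1)·(2.25) + (1)·(-1.75) + (1)·(0.25)) / 3 = -3/3 = -1
  s[Z,Z] = ((-0.75)·(-0.75) + (2.25)·(2.25) + (-1.75)·(-1.75) + (0.25)·(0.25)) / 3 = 8.75/3 = 2.9167
  Sample standard deviations s_i = √(s[i,i]):
  s(X) = √(5.6667) = 2.3805
  s(Y) = √(1.3333) = 1.1547
  s(Z) = √(2.9167) = 1.7078

Step 3 — r_{ij} = s_{ij} / (s_i · s_j):
  r[X,X] = 1 (diagonal).
  r[X,Y] = -2 / (2.3805 · 1.1547) = -2 / 2.7487 = -0.7276
  r[X,Z] = 0.1667 / (2.3805 · 1.7078) = 0.1667 / 4.0654 = 0.041
  r[Y,Y] = 1 (diagonal).
  r[Y,Z] = -1 / (1.1547 · 1.7078) = -1 / 1.972 = -0.5071
  r[Z,Z] = 1 (diagonal).

R is symmetric with unit diagonal. Assembling:

R = [[1, -0.7276, 0.041],
 [-0.7276, 1, -0.5071],
 [0.041, -0.5071, 1]]


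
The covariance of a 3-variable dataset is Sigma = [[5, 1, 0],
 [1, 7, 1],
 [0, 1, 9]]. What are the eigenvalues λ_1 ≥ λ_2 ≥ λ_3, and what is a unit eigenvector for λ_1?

Step 1 — characteristic polynomial p(λ) = det(λI - Sigma) = λ³ - tr·λ² + c_1·λ - det, where tr = trace, c_1 = sum of the principal 2×2 minors, det = det(Sigma):
  tr = 5 + 7 + 9 = 21,
  c_1 = (5·7 - (1)²) + (5·9 - (0)²) + (7·9 - (1)²) = 34 + 45 + 62 = 141,
  det = 5·(7·9 - (1)²) - (1)·((1)·9 - (1)·(0)) + (0)·((1)·(1) - 7·(0)) = 5·(62) - (1)·(9) + (0)·(1) = 301.
  So p(λ) = λ³ - 21λ² + 141λ - 301.
Step 2 — look for an integer root (rational root theorem: any rational root is an integer divisor of 301). Testing λ = 7:
  p(7) = 343 - 1029 + 987 - 301 = 0  ✓
  Dividing out (λ - 7): p(λ) = (λ - 7)(λ² - 14λ + 43).
Step 3 — remaining eigenvalues from the quadratic λ² - 14λ + 43 = 0:
  Δ = 14² - 4·43 = 196 - 172 = 24,  λ = (14 ± √24)/2 = (14 ± 4.899)/2 ≈ 9.4495 or 4.5505.
  Sorted: λ_1 = 9.4495,  λ_2 = 7,  λ_3 = 4.5505  (check: sum = 21 = tr ✓).

Step 4 — unit eigenvector for λ_1 ≈ 9.4495: v spans the null space of (Sigma - λ_1 I), whose rows are
  r_1 = (-4.4495, 1, 0),  r_2 = (1, -2.4495, 1),  r_3 = (0, 1, -0.4495).
  v is orthogonal to every row, so take v ∝ r_1 × r_2 = ((1)·(1) - (0)·(-2.4495), (0)·(1) - (-4.4495)·(1), (-4.4495)·(-2.4495) - (1)·(1)) ≈ (1, 4.4495, 9.899).
  Let u = (1, 4.4495, 9.899).
  ||u|| = √((1)² + (4.4495)² + (9.899)²) = √(118.7878) ≈ 10.899,  v_1 = u/||u|| ≈ (0.0918, 0.4082, 0.9082) (||v_1|| = 1).

λ_1 = 9.4495,  λ_2 = 7,  λ_3 = 4.5505;  v_1 ≈ (0.0918, 0.4082, 0.9082)


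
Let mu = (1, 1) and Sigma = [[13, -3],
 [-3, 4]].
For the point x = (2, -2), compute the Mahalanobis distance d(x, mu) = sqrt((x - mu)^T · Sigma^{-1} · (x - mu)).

Step 1 — centre the observation: (x - mu) = (1, -3).

Step 2 — invert Sigma. det(Sigma) = 13·4 - (-3)² = 43.
  Sigma^{-1} = (1/det) · [[d, -b], [-b, a]] = [[0.093, 0.0698],
 [0.0698, 0.3023]].

Step 3 — form the quadratic (x - mu)^T · Sigma^{-1} · (x - mu):
  Sigma^{-1} · (x - mu) = (-0.1163, -0.8372).
  (x - mu)^T · [Sigma^{-1} · (x - mu)] = (1)·(-0.1163) + (-3)·(-0.8372) = 2.3953.

Step 4 — take square root: d = √(2.3953) ≈ 1.5477.

d(x, mu) = √(2.3953) ≈ 1.5477


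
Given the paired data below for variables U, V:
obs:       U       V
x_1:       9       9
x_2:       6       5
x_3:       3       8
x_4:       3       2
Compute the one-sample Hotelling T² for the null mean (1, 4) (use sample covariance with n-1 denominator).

Step 1 — sample mean vector:
  mean(U) = (9 + 6 + 3 + 3) / 4 = 21/4 = 5.25
  mean(V) = (9 + 5 + 8 + 2) / 4 = 24/4 = 6
  x̄ = (5.25, 6),  deviation x̄ - mu_0 = (5.25, 6) - (1, 4) = (4.25, 2).

Step 2 — sample covariance matrix, S[i,j] = (1/(n-1)) · Σ_k (x_{k,i} - mean_i) · (x_{k,j} - mean_j), divisor n-1 = 3:
  S[U,U] = ((3.75)·(3.75) + (0.75)·(0.75) + (-2.25)·(-2.25) + (-2.25)·(-2.25)) / 3 = 24.75/3 = 8.25
  S[U,V] = ((3.75)·(3) + (0.75)·(-1) + (-2.25)·(2) + (-2.25)·(-4)) / 3 = 15/3 = 5
  S[V,V] = ((3)·(3) + (-1)·(-1) + (2)·(2) + (-4)·(-4)) / 3 = 30/3 = 10
  S = [[8.25, 5],
 [5, 10]].

Step 3 — invert S. det(S) = 8.25·10 - (5)² = 57.5.
  S^{-1} = (1/det) · [[d, -b], [-b, a]] = [[0.1739, -0.087],
 [-0.087, 0.1435]].

Step 4 — quadratic form (x̄ - mu_0)^T · S^{-1} · (x̄ - mu_0):
  S^{-1} · (x̄ - mu_0) = (0.5652, -0.0826),
  (x̄ - mu_0)^T · [...] = (4.25)·(0.5652) + (2)·(-0.0826) = 2.237.

Step 5 — scale by n: T² = 4 · 2.237 = 8.9478.

T² ≈ 8.9478


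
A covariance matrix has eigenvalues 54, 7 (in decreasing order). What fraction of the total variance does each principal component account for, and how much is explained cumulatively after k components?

Step 1 — total variance = trace(Sigma) = Σ λ_i = 54 + 7 = 61.

Step 2 — fraction explained by component i = λ_i / Σ λ:
  PC1: 54/61 = 0.8852
  PC2: 7/61 = 0.1148

Step 3 — cumulative fraction after k components = (λ_1 + ... + λ_k) / Σ λ:
  k = 1: 54/61 = 0.8852
  k = 2: (54 + 7)/61 = 61/61 = 1

Summary (fraction, with percent):

explained: PC1 0.8852 (88.52%), PC2 0.1148 (11.48%);  cumulative: 0.8852, 1


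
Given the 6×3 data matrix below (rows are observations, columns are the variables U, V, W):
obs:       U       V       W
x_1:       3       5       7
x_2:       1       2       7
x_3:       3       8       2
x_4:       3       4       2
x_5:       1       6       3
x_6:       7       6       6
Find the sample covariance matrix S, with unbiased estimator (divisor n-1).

Step 1 — column means:
  mean(U) = (3 + 1 + 3 + 3 + 1 + 7) / 6 = 18/6 = 3
  mean(V) = (5 + 2 + 8 + 4 + 6 + 6) / 6 = 31/6 = 5.1667
  mean(W) = (7 + 7 + 2 + 2 + 3 + 6) / 6 = 27/6 = 4.5

Step 2 — sample covariance S[i,j] = (1/(n-1)) · Σ_k (x_{k,i} - mean_i) · (x_{k,j} - mean_j), with n-1 = 5.
  S[U,U] = ((0)·(0) + (-2)·(-2) + (0)·(0) + (0)·(0) + (-2)·(-2) + (4)·(4)) / 5 = 24/5 = 4.8
  S[U,V] = ((0)·(-0.1667) + (-2)·(-3.1667) + (0)·(2.8333) + (0)·(-1.1667) + (-2)·(0.8333) + (4)·(0.8333)) / 5 = 8/5 = 1.6
  S[U,W] = ((0)·(2.5) + (-2)·(2.5) + (0)·(-2.5) + (0)·(-2.5) + (-2)·(-1.5) + (4)·(1.5)) / 5 = 4/5 = 0.8
  S[V,V] = ((-0.1667)·(-0.1667) + (-3.1667)·(-3.1667) + (2.8333)·(2.8333) + (-1.1667)·(-1.1667) + (0.8333)·(0.8333) + (0.8333)·(0.8333)) / 5 = 20.8333/5 = 4.1667
  S[V,W] = ((-0.1667)·(2.5) + (-3.1667)·(2.5) + (2.8333)·(-2.5) + (-1.1667)·(-2.5) + (0.8333)·(-1.5) + (0.8333)·(1.5)) / 5 = -12.5/5 = -2.5
  S[W,W] = ((2.5)·(2.5) + (2.5)·(2.5) + (-2.5)·(-2.5) + (-2.5)·(-2.5) + (-1.5)·(-1.5) + (1.5)·(1.5)) / 5 = 29.5/5 = 5.9

S is symmetric (S[j,i] = S[i,j]). Assembling:

S = [[4.8, 1.6, 0.8],
 [1.6, 4.1667, -2.5],
 [0.8, -2.5, 5.9]]
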